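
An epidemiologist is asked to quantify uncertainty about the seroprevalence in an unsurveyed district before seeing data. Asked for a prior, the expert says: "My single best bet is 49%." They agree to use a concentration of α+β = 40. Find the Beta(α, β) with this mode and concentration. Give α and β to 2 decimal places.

α = 19.62, β = 20.38

For α,β > 1 the Beta mode is (α−1)/(α+β−2). With α+β = 40, the mode is (α−1)/38.
Set (α−1)/38 = 0.49 → α = 1 + 0.49·38 = 19.62.
β = 40 − α = 20.38.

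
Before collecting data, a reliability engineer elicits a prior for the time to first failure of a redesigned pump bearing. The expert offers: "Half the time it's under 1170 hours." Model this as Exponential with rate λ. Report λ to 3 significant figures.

Exponential median = ln 2 / λ, so λ = ln 2 / 1170.0 = 0.000592.

λ ≈ 0.000592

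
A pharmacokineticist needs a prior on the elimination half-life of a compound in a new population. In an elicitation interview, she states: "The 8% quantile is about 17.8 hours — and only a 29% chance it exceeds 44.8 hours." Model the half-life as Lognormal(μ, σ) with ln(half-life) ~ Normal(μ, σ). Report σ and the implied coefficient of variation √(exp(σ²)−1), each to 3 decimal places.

If T ~ Lognormal(μ,σ) then ln T ~ Normal(μ,σ), so the p-quantile of ln T is μ + z_p·σ.
ln(17.8) = 2.879 and ln(44.8) = 3.802; z_{0.08} = -1.405, z_{0.71} = 0.5534.
σ = (3.802 − 2.879)/(0.5534 − (-1.405)) = 0.471.
μ = 2.879 − (-1.405)·0.471 = 3.541.
CV = √(exp(σ²)−1) = √(exp(0.2221)−1) = 0.499.

σ ≈ 0.471, CV ≈ 0.499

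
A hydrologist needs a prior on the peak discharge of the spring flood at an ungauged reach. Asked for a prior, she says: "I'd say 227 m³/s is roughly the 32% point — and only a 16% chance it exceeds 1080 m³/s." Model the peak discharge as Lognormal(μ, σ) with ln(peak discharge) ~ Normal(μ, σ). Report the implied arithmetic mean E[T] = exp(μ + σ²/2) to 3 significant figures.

E[T] ≈ 660 m³/s

If T ~ Lognormal(μ,σ) then ln T ~ Normal(μ,σ), so the p-quantile of ln T is μ + z_p·σ.
ln(227) = 5.425 and ln(1080) = 6.985; z_{0.32} = -0.4677, z_{0.84} = 0.9945.
σ = (6.985 − 5.425)/(0.9945 − (-0.4677)) = 1.067.
μ = 5.425 − (-0.4677)·1.067 = 5.924.
E[T] = exp(μ + σ²/2) = exp(5.924 + 0.5690) = 660 m³/s.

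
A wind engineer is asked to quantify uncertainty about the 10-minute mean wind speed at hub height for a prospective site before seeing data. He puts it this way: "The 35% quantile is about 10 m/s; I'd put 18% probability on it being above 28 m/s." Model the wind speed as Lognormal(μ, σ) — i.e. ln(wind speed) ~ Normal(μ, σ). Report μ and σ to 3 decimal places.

μ ≈ 2.608, σ ≈ 0.792

If T ~ Lognormal(μ,σ) then ln T ~ Normal(μ,σ), so the p-quantile of ln T is μ + z_p·σ.
ln(10) = 2.303 and ln(28) = 3.332; z_{0.35} = -0.3853, z_{0.82} = 0.9154.
σ = (3.332 − 2.303)/(0.9154 − (-0.3853)) = 0.792.
μ = 2.303 − (-0.3853)·0.792 = 2.608.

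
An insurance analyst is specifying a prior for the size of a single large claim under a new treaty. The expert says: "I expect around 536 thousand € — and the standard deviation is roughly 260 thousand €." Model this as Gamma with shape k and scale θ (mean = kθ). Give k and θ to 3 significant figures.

For Gamma(k, scale θ): mean = kθ, variance = kθ², so CV = 1/√k.
CV = SD/mean = 260/536 = 0.4851, hence k = 1/CV² = 4.25.
Then θ = mean/k = 536/4.25 = 126.

k ≈ 4.25, θ ≈ 126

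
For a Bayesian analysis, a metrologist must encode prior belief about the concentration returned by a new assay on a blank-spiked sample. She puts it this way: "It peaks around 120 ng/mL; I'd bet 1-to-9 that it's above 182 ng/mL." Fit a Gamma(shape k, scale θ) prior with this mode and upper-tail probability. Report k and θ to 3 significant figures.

k ≈ 11.7, θ ≈ 11.2

Gamma(k,θ) with k>1 has mode (k−1)θ, so θ = 120/(k−1).
Need P(X < 182) = 0.9 with θ tied to k this way. Start at k = 2, θ = 120: P(X<182) ≈ 0.448.
Too low — raise k to concentrate. Iterating converges to k ≈ 11.7.
Then θ = 120/(11.7−1) ≈ 11.2.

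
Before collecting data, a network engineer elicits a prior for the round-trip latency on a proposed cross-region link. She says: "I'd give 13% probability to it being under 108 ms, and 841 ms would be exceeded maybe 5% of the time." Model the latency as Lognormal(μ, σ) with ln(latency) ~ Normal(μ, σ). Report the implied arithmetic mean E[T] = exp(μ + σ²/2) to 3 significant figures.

E[T] ≈ 327 ms

If T ~ Lognormal(μ,σ) then ln T ~ Normal(μ,σ), so the p-quantile of ln T is μ + z_p·σ.
ln(108) = 4.682 and ln(841) = 6.735; z_{0.13} = -1.126, z_{0.95} = 1.645.
σ = (6.735 − 4.682)/(1.645 − (-1.126)) = 0.741.
μ = 4.682 − (-1.126)·0.741 = 5.516.
E[T] = exp(μ + σ²/2) = exp(5.516 + 0.2743) = 327 ms.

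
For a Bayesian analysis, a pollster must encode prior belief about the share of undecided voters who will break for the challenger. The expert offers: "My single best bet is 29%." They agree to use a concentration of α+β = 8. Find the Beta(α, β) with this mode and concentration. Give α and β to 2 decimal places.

α = 2.74, β = 5.26

For α,β > 1 the Beta mode is (α−1)/(α+β−2). With α+β = 8, the mode is (α−1)/6.
Set (α−1)/6 = 0.29 → α = 1 + 0.29·6 = 2.74.
β = 8 − α = 5.26.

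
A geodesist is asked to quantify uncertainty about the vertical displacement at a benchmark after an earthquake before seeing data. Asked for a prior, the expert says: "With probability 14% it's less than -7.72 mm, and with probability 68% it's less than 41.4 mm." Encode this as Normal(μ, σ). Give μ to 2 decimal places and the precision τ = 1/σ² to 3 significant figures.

For Normal(μ,σ), the p-quantile is μ + z_p·σ. Here z_{0.14} = -1.08, z_{0.68} = 0.4677.
So -7.72 = μ − 1.08σ and 41.4 = μ + 0.4677σ.
Subtracting: σ = (41.4 − -7.72)/(0.4677 − (-1.08)) = 31.73.
Then μ = -7.72 − (-1.08)·31.73 = 26.56.
Precision τ = 1/σ² = 1/31.73² = 0.000993.

μ = 26.56, τ = 0.000993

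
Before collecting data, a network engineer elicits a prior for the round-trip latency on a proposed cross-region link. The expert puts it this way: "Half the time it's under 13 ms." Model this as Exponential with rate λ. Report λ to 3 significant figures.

Exponential median = ln 2 / λ, so λ = ln 2 / 13.0 = 0.0533.

λ ≈ 0.0533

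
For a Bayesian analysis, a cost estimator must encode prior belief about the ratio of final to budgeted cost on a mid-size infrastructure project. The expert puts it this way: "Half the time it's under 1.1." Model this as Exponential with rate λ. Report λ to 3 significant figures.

λ ≈ 0.63

Exponential median = ln 2 / λ, so λ = ln 2 / 1.1 = 0.63.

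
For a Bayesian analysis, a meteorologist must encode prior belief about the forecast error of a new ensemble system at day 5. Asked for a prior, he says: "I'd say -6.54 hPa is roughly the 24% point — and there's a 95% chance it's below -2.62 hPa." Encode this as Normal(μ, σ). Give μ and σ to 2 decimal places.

The p-quantile of Normal(μ,σ) is μ + z_p·σ, with z_{0.24} = -0.7063 and z_{0.95} = 1.645.
Eliminate σ: μ = (z₂·x₁ − z₁·x₂)/(z₂ − z₁) = (1.645·-6.54 − (-0.7063)·-2.62)/2.351 = -5.36.
Then σ = (x₂ − x₁)/(z₂ − z₁) = (-2.62 − -6.54)/2.351 = 1.67.

μ = -5.36, σ = 1.67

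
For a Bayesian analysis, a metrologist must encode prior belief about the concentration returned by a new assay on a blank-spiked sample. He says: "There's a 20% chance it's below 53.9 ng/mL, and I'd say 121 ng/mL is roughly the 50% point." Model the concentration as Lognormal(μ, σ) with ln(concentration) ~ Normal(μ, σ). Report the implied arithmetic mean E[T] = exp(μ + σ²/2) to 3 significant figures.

E[T] ≈ 192 ng/mL

If T ~ Lognormal(μ,σ) then ln T ~ Normal(μ,σ), so the p-quantile of ln T is μ + z_p·σ.
ln(53.9) = 3.987 and ln(121) = 4.796; z_{0.2} = -0.8416, z_{0.5} = 0.
σ = (4.796 − 3.987)/(0 − (-0.8416)) = 0.961.
μ = 3.987 − (-0.8416)·0.961 = 4.796.
E[T] = exp(μ + σ²/2) = exp(4.796 + 0.4616) = 192 ng/mL.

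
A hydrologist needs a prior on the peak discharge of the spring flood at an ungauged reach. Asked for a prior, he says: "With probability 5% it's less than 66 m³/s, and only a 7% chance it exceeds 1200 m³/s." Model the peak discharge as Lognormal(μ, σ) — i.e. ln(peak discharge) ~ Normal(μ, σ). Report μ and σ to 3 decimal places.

μ ≈ 5.718, σ ≈ 0.929

If T ~ Lognormal(μ,σ) then ln T ~ Normal(μ,σ), so the p-quantile of ln T is μ + z_p·σ.
ln(66) = 4.19 and ln(1200) = 7.09; z_{0.05} = -1.645, z_{0.93} = 1.476.
σ = (7.09 − 4.19)/(1.476 − (-1.645)) = 0.929.
μ = 4.19 − (-1.645)·0.929 = 5.718.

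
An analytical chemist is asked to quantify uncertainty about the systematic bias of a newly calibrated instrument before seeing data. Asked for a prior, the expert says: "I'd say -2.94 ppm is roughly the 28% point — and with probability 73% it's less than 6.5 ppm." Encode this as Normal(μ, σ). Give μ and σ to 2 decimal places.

μ = 1.66, σ = 7.90

The p-quantile of Normal(μ,σ) is μ + z_p·σ, with z_{0.28} = -0.5828 and z_{0.73} = 0.6128.
Eliminate σ: μ = (z₂·x₁ − z₁·x₂)/(z₂ − z₁) = (0.6128·-2.94 − (-0.5828)·6.5)/1.196 = 1.66.
Then σ = (x₂ − x₁)/(z₂ − z₁) = (6.5 − -2.94)/1.196 = 7.90.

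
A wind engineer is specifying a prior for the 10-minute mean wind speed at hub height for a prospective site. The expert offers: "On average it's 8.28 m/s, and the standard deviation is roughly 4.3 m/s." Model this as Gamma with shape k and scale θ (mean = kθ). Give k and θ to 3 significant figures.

For Gamma(k, scale θ): mean = kθ, variance = kθ², so CV = 1/√k.
CV = SD/mean = 4.3/8.28 = 0.5193, hence k = 1/CV² = 3.71.
Then θ = mean/k = 8.28/3.71 = 2.23.

k ≈ 3.71, θ ≈ 2.23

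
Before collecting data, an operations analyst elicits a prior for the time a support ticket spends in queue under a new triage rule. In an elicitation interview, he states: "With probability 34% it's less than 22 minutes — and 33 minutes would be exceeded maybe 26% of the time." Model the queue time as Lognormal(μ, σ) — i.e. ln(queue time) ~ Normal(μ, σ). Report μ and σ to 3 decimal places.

μ ≈ 3.249, σ ≈ 0.384

If T ~ Lognormal(μ,σ) then ln T ~ Normal(μ,σ), so the p-quantile of ln T is μ + z_p·σ.
ln(22) = 3.091 and ln(33) = 3.497; z_{0.34} = -0.4125, z_{0.74} = 0.6433.
σ = (3.497 − 3.091)/(0.6433 − (-0.4125)) = 0.384.
μ = 3.091 − (-0.4125)·0.384 = 3.249.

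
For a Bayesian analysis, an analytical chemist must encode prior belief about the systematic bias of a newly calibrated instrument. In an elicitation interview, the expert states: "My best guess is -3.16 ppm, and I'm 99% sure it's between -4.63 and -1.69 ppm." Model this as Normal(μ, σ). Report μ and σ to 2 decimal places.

μ = -3.16, σ = 0.57

A symmetric 99% interval runs μ ± z·σ with z = 2.576.
Half-width = 1.47, so σ = 1.47/2.576 = 0.57.
μ is the stated best guess, -3.16.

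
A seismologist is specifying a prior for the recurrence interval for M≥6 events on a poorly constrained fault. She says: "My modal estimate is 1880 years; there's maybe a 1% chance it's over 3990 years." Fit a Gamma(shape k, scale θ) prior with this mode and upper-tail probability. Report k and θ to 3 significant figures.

Gamma(k,θ) with k>1 has mode (k−1)θ, so θ = 1880/(k−1).
Need P(X < 3990) = 0.99 with θ tied to k this way. Start at k = 2, θ = 1880: P(X<3990) ≈ 0.626.
Too low — raise k to concentrate. Iterating converges to k ≈ 9.57.
Then θ = 1880/(9.57−1) ≈ 219.

k ≈ 9.57, θ ≈ 219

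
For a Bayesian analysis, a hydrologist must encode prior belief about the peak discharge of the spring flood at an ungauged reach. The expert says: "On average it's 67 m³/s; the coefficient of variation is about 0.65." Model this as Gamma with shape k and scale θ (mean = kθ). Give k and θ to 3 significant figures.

k ≈ 2.37, θ ≈ 28.3

For Gamma(k, scale θ): mean = kθ, variance = kθ², so CV = 1/√k.
CV = 0.65, hence k = 1/CV² = 2.37.
Then θ = mean/k = 67/2.37 = 28.3.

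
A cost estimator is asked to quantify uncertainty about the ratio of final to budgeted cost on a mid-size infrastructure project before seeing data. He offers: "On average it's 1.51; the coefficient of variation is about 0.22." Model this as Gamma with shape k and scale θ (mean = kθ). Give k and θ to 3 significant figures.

k ≈ 20.7, θ ≈ 0.0731

For Gamma(k, scale θ): mean = kθ, variance = kθ², so CV = 1/√k.
CV = 0.22, hence k = 1/CV² = 20.7.
Then θ = mean/k = 1.51/20.7 = 0.0731.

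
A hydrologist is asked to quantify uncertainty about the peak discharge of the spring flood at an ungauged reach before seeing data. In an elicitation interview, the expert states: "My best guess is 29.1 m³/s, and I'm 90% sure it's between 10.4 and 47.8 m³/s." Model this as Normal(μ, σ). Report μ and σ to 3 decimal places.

μ = 29.100, σ = 11.369

A symmetric 90% interval runs μ ± z·σ with z = 1.645.
Half-width = 18.7, so σ = 18.7/1.645 = 11.369.
μ is the stated best guess, 29.100.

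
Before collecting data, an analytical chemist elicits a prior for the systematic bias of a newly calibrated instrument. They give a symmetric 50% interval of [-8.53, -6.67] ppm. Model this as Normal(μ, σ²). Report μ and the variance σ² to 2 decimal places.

μ = -7.60, σ² = 1.90

A symmetric 50% interval runs μ ± z·σ with z = 0.6745.
Half-width = 0.93, so σ = 0.93/0.6745 = 1.379 and σ² = 1.90.
μ is the interval midpoint, -7.60.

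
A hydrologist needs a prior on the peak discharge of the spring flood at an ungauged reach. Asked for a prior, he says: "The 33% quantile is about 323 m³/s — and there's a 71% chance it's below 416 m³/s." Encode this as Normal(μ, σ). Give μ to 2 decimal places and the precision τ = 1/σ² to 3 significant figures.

For Normal(μ,σ), the p-quantile is μ + z_p·σ. Here z_{0.33} = -0.4399, z_{0.71} = 0.5534.
So 323 = μ − 0.4399σ and 416 = μ + 0.5534σ.
Subtracting: σ = (416 − 323)/(0.5534 − (-0.4399)) = 93.63.
Then μ = 323 − (-0.4399)·93.63 = 364.19.
Precision τ = 1/σ² = 1/93.63² = 0.000114.

μ = 364.19, τ = 0.000114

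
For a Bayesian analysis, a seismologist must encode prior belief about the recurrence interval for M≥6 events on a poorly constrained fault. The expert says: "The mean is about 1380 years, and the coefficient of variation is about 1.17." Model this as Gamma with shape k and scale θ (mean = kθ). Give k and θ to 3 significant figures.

For Gamma(k, scale θ): mean = kθ, variance = kθ², so CV = 1/√k.
CV = 1.17, hence k = 1/CV² = 0.731.
Then θ = mean/k = 1380/0.731 = 1890.

k ≈ 0.731, θ ≈ 1890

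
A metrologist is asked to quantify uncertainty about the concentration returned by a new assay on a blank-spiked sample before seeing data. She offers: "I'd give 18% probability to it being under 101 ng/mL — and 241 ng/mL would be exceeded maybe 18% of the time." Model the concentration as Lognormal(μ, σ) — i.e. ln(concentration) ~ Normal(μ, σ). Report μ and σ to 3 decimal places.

μ ≈ 5.050, σ ≈ 0.475

If T ~ Lognormal(μ,σ) then ln T ~ Normal(μ,σ), so the p-quantile of ln T is μ + z_p·σ.
ln(101) = 4.615 and ln(241) = 5.485; z_{0.18} = -0.9154, z_{0.82} = 0.9154.
σ = (5.485 − 4.615)/(0.9154 − (-0.9154)) = 0.475.
μ = 4.615 − (-0.9154)·0.475 = 5.050.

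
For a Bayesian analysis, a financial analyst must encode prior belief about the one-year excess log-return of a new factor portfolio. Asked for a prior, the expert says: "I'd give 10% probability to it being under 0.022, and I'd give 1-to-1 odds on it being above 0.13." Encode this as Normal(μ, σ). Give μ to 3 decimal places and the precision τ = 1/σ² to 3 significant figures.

μ = 0.130, τ = 141

For Normal(μ,σ), the p-quantile is μ + z_p·σ. Here z_{0.1} = -1.282, z_{0.5} = 0.
So 0.022 = μ − 1.282σ and 0.13 = μ + 0σ.
Subtracting: σ = (0.13 − 0.022)/(0 − (-1.282)) = 0.084.
Then μ = 0.022 − (-1.282)·0.084 = 0.130.
Precision τ = 1/σ² = 1/0.08427² = 141.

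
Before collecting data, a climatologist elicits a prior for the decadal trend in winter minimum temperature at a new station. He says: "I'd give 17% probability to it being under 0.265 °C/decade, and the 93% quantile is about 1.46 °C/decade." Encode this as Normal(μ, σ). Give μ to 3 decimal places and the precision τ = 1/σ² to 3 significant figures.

μ = 0.734, τ = 4.13

For Normal(μ,σ), the p-quantile is μ + z_p·σ. Here z_{0.17} = -0.9542, z_{0.93} = 1.476.
So 0.265 = μ − 0.9542σ and 1.46 = μ + 1.476σ.
Subtracting: σ = (1.46 − 0.265)/(1.476 − (-0.9542)) = 0.492.
Then μ = 0.265 − (-0.9542)·0.492 = 0.734.
Precision τ = 1/σ² = 1/0.4918² = 4.13.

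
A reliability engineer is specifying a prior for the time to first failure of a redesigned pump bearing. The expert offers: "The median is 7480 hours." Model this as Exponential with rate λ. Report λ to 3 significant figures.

λ ≈ 9.27e-05

Exponential median = ln 2 / λ, so λ = ln 2 / 7480.0 = 9.27e-05.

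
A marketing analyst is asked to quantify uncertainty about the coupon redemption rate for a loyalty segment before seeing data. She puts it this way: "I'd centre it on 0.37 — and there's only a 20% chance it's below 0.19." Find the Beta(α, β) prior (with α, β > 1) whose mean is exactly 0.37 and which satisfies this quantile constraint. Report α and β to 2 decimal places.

α ≈ 1.95, β ≈ 3.33

With mean 0.37 fixed, write α = 0.37s, β = 0.63s where s = α+β.
Need P(θ < 0.19) = 0.2 under Beta(0.37s, 0.63s). Normal approximation: (q−m)/√(m(1−m)/s) ≈ z_{0.2} = -0.842, so s ≈ 0.37·0.63·(-0.842)²/(0.19−0.37)² = 5.1.
At s = 5.1: P(θ<0.19) ≈ 0.205. Adjusting to match 0.2 gives s ≈ 5.28.
So α = 0.37·5.28 ≈ 1.95, β = 0.63·5.28 ≈ 3.33.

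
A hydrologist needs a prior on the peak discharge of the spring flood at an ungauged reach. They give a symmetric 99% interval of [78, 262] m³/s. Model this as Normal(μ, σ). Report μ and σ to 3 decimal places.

μ = 170.000, σ = 35.717

A symmetric 99% interval runs μ ± z·σ with z = 2.576.
Half-width = 92, so σ = 92/2.576 = 35.717.
μ is the interval midpoint, 170.000.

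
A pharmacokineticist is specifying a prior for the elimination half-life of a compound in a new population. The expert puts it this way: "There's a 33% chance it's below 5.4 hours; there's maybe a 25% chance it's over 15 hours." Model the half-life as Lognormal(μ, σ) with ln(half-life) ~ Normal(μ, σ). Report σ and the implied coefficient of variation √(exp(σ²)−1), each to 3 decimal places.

If T ~ Lognormal(μ,σ) then ln T ~ Normal(μ,σ), so the p-quantile of ln T is μ + z_p·σ.
ln(5.4) = 1.686 and ln(15) = 2.708; z_{0.33} = -0.4399, z_{0.75} = 0.6745.
σ = (2.708 − 1.686)/(0.6745 − (-0.4399)) = 0.917.
μ = 1.686 − (-0.4399)·0.917 = 2.090.
CV = √(exp(σ²)−1) = √(exp(0.8405)−1) = 1.148.

σ ≈ 0.917, CV ≈ 1.148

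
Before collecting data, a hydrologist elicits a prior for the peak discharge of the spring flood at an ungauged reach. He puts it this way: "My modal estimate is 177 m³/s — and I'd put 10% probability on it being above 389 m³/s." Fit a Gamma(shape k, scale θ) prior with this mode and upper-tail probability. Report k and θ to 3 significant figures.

Gamma(k,θ) with k>1 has mode (k−1)θ, so θ = 177/(k−1).
Need P(X < 389) = 0.9 with θ tied to k this way. Start at k = 2, θ = 177: P(X<389) ≈ 0.645.
Too low — raise k to concentrate. Iterating converges to k ≈ 4.1.
Then θ = 177/(4.1−1) ≈ 57.1.

k ≈ 4.1, θ ≈ 57.1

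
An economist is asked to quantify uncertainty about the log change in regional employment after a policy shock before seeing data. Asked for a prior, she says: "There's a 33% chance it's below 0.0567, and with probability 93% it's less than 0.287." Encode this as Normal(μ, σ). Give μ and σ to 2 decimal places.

The p-quantile of Normal(μ,σ) is μ + z_p·σ, with z_{0.33} = -0.4399 and z_{0.93} = 1.476.
Eliminate σ: μ = (z₂·x₁ − z₁·x₂)/(z₂ − z₁) = (1.476·0.0567 − (-0.4399)·0.287)/1.916 = 0.11.
Then σ = (x₂ − x₁)/(z₂ − z₁) = (0.287 − 0.0567)/1.916 = 0.12.

μ = 0.11, σ = 0.12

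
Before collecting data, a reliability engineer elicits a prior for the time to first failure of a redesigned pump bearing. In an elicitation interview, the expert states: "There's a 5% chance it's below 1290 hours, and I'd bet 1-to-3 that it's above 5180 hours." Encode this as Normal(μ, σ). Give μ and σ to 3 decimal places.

μ = 4048.747, σ = 1677.199

The p-quantile of Normal(μ,σ) is μ + z_p·σ, with z_{0.05} = -1.645 and z_{0.75} = 0.6745.
Eliminate σ: μ = (z₂·x₁ − z₁·x₂)/(z₂ − z₁) = (0.6745·1290 − (-1.645)·5180)/2.319 = 4048.747.
Then σ = (x₂ − x₁)/(z₂ − z₁) = (5180 − 1290)/2.319 = 1677.199.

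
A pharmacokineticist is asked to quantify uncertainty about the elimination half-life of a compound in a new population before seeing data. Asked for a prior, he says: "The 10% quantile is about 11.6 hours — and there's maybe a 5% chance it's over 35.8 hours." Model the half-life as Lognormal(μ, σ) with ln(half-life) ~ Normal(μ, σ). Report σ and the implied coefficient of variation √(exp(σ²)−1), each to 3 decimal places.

If T ~ Lognormal(μ,σ) then ln T ~ Normal(μ,σ), so the p-quantile of ln T is μ + z_p·σ.
ln(11.6) = 2.451 and ln(35.8) = 3.578; z_{0.1} = -1.282, z_{0.95} = 1.645.
σ = (3.578 − 2.451)/(1.645 − (-1.282)) = 0.385.
μ = 2.451 − (-1.282)·0.385 = 2.945.
CV = √(exp(σ²)−1) = √(exp(0.1483)−1) = 0.400.

σ ≈ 0.385, CV ≈ 0.400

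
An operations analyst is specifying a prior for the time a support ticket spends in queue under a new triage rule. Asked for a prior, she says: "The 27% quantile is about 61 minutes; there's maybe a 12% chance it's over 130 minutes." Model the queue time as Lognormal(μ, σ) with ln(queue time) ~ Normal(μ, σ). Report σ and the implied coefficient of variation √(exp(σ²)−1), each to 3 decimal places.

If T ~ Lognormal(μ,σ) then ln T ~ Normal(μ,σ), so the p-quantile of ln T is μ + z_p·σ.
ln(61) = 4.111 and ln(130) = 4.868; z_{0.27} = -0.6128, z_{0.88} = 1.175.
σ = (4.868 − 4.111)/(1.175 − (-0.6128)) = 0.423.
μ = 4.111 − (-0.6128)·0.423 = 4.370.
CV = √(exp(σ²)−1) = √(exp(0.1791)−1) = 0.443.

σ ≈ 0.423, CV ≈ 0.443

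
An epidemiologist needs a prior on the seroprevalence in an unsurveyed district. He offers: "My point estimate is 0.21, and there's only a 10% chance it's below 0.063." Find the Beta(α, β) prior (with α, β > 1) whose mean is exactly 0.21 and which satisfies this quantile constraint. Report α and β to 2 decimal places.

α ≈ 1.95, β ≈ 7.35

With mean 0.21 fixed, write α = 0.21s, β = 0.79s where s = α+β.
Need P(θ < 0.063) = 0.1 under Beta(0.21s, 0.79s). Normal approximation: (q−m)/√(m(1−m)/s) ≈ z_{0.1} = -1.28, so s ≈ 0.21·0.79·(-1.28)²/(0.063−0.21)² = 12.6.
At s = 12.6: P(θ<0.063) ≈ 0.060. Adjusting to match 0.1 gives s ≈ 9.31.
So α = 0.21·9.31 ≈ 1.95, β = 0.79·9.31 ≈ 7.35.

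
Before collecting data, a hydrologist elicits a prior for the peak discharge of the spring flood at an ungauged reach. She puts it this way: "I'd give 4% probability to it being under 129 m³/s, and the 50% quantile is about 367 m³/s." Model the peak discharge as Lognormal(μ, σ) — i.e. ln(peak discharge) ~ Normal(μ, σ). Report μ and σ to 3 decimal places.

If T ~ Lognormal(μ,σ) then ln T ~ Normal(μ,σ), so the p-quantile of ln T is μ + z_p·σ.
ln(129) = 4.86 and ln(367) = 5.905; z_{0.04} = -1.751, z_{0.5} = 0.
σ = (5.905 − 4.86)/(0 − (-1.751)) = 0.597.
μ = 4.86 − (-1.751)·0.597 = 5.905.

μ ≈ 5.905, σ ≈ 0.597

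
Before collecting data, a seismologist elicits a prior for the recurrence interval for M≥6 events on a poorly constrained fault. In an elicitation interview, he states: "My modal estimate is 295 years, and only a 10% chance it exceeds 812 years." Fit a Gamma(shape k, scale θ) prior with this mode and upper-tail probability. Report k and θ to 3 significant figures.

k ≈ 2.87, θ ≈ 158

Gamma(k,θ) with k>1 has mode (k−1)θ, so θ = 295/(k−1).
Need P(X < 812) = 0.9 with θ tied to k this way. Start at k = 2, θ = 295: P(X<812) ≈ 0.761.
Too low — raise k to concentrate. Iterating converges to k ≈ 2.87.
Then θ = 295/(2.87−1) ≈ 158.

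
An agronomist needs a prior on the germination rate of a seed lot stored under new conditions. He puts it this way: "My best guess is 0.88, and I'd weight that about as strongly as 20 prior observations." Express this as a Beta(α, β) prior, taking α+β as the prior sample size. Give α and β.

α = 17.6, β = 2.4

Under the effective-sample-size interpretation, Beta(α, β) has prior mean α/(α+β) and prior sample size α+β.
So α+β = 20 and α/(α+β) = 0.88, giving α = 0.88·20 = 17.6 and β = 20 − 17.6 = 2.4.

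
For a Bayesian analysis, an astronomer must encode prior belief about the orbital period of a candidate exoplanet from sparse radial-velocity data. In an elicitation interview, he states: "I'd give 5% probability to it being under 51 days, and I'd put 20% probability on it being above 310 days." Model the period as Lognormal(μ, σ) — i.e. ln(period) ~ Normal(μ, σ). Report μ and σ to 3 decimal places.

If T ~ Lognormal(μ,σ) then ln T ~ Normal(μ,σ), so the p-quantile of ln T is μ + z_p·σ.
ln(51) = 3.932 and ln(310) = 5.737; z_{0.05} = -1.645, z_{0.8} = 0.8416.
σ = (5.737 − 3.932)/(0.8416 − (-1.645)) = 0.726.
μ = 3.932 − (-1.645)·0.726 = 5.126.

μ ≈ 5.126, σ ≈ 0.726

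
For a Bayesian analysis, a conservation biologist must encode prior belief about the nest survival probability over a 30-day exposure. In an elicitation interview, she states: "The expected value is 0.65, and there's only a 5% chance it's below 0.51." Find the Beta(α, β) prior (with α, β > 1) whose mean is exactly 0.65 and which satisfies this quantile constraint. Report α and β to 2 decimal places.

With mean 0.65 fixed, write α = 0.65s, β = 0.35s where s = α+β.
Need P(θ < 0.51) = 0.05 under Beta(0.65s, 0.35s). Normal approximation: (q−m)/√(m(1−m)/s) ≈ z_{0.05} = -1.64, so s ≈ 0.65·0.35·(-1.64)²/(0.51−0.65)² = 31.4.
At s = 31.4: P(θ<0.51) ≈ 0.054. Adjusting to match 0.05 gives s ≈ 32.93.
So α = 0.65·32.93 ≈ 21.40, β = 0.35·32.93 ≈ 11.52.

α ≈ 21.40, β ≈ 11.52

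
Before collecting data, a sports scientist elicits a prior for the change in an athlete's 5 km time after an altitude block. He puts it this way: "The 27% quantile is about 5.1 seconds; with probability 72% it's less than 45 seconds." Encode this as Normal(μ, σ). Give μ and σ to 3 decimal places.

The p-quantile of Normal(μ,σ) is μ + z_p·σ, with z_{0.27} = -0.6128 and z_{0.72} = 0.5828.
Eliminate σ: μ = (z₂·x₁ − z₁·x₂)/(z₂ − z₁) = (0.5828·5.1 − (-0.6128)·45)/1.196 = 25.550.
Then σ = (x₂ − x₁)/(z₂ − z₁) = (45 − 5.1)/1.196 = 33.371.

μ = 25.550, σ = 33.371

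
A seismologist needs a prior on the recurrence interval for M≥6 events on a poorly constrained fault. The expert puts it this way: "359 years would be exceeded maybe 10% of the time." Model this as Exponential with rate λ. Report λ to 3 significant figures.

P(T > 359.0) = e^(−λ·359.0) = 0.1, so λ = −ln(0.1)/359.0 = 0.00641.

λ ≈ 0.00641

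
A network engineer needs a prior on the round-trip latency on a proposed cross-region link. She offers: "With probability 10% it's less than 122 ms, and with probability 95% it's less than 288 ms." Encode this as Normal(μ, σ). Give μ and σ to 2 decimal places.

μ = 194.70, σ = 56.72

The p-quantile of Normal(μ,σ) is μ + z_p·σ, with z_{0.1} = -1.282 and z_{0.95} = 1.645.
Eliminate σ: μ = (z₂·x₁ − z₁·x₂)/(z₂ − z₁) = (1.645·122 − (-1.282)·288)/2.926 = 194.70.
Then σ = (x₂ − x₁)/(z₂ − z₁) = (288 − 122)/2.926 = 56.72.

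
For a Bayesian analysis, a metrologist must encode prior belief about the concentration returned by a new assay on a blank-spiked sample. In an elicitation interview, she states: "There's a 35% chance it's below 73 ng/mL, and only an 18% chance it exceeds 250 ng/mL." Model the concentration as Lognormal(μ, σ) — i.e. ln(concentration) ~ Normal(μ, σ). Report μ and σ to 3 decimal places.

μ ≈ 4.655, σ ≈ 0.946

If T ~ Lognormal(μ,σ) then ln T ~ Normal(μ,σ), so the p-quantile of ln T is μ + z_p·σ.
ln(73) = 4.29 and ln(250) = 5.521; z_{0.35} = -0.3853, z_{0.82} = 0.9154.
σ = (5.521 − 4.29)/(0.9154 − (-0.3853)) = 0.946.
μ = 4.29 − (-0.3853)·0.946 = 4.655.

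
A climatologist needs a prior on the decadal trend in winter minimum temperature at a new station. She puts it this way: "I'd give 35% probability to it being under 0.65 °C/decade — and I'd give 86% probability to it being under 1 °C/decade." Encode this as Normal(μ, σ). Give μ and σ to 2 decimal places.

μ = 0.74, σ = 0.24

The p-quantile of Normal(μ,σ) is μ + z_p·σ, with z_{0.35} = -0.3853 and z_{0.86} = 1.08.
Eliminate σ: μ = (z₂·x₁ − z₁·x₂)/(z₂ − z₁) = (1.08·0.65 − (-0.3853)·1)/1.466 = 0.74.
Then σ = (x₂ − x₁)/(z₂ − z₁) = (1 − 0.65)/1.466 = 0.24.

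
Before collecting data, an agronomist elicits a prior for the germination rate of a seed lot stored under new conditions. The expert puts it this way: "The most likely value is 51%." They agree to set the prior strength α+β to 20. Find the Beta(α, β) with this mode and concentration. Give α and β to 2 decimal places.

For α,β > 1 the Beta mode is (α−1)/(α+β−2). With α+β = 20, the mode is (α−1)/18.
Set (α−1)/18 = 0.51 → α = 1 + 0.51·18 = 10.18.
β = 20 − α = 9.82.

α = 10.18, β = 9.82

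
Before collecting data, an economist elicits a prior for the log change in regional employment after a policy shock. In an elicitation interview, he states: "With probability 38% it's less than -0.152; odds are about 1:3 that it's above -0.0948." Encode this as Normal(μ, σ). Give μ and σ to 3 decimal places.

For Normal(μ,σ), the p-quantile is μ + z_p·σ. Here z_{0.38} = -0.3055, z_{0.75} = 0.6745.
So -0.152 = μ − 0.3055σ and -0.0948 = μ + 0.6745σ.
Subtracting: σ = (-0.0948 − -0.152)/(0.6745 − (-0.3055)) = 0.058.
Then μ = -0.152 − (-0.3055)·0.058 = -0.134.

μ = -0.134, σ = 0.058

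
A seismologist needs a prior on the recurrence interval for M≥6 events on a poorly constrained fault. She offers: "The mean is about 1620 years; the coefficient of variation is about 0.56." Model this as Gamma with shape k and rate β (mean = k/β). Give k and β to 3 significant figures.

k ≈ 3.19, β ≈ 0.00197

For Gamma(k, rate β): mean = k/β, variance = k/β², so CV = 1/√k.
CV = 0.56, hence k = 1/CV² = 3.19.
Then β = k/mean = 3.19/1620 = 0.00197.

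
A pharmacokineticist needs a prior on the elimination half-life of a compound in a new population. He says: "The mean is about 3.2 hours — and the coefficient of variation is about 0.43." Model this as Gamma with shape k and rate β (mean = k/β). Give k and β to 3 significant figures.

For Gamma(k, rate β): mean = k/β, variance = k/β², so CV = 1/√k.
CV = 0.43, hence k = 1/CV² = 5.41.
Then β = k/mean = 5.41/3.2 = 1.69.

k ≈ 5.41, β ≈ 1.69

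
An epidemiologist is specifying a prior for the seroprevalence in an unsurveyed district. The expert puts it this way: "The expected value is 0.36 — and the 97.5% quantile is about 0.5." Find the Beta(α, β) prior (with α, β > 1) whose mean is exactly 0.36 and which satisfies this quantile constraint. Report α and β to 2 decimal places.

With mean 0.36 fixed, write α = 0.36s, β = 0.64s where s = α+β.
Need P(θ < 0.5) = 0.975 under Beta(0.36s, 0.64s). Normal approximation: (q−m)/√(m(1−m)/s) ≈ z_{0.975} = 1.96, so s ≈ 0.36·0.64·(1.96)²/(0.5−0.36)² = 45.2.
At s = 45.2: P(θ<0.5) ≈ 0.972. Adjusting to match 0.975 gives s ≈ 47.48.
So α = 0.36·47.48 ≈ 17.09, β = 0.64·47.48 ≈ 30.39.

α ≈ 17.09, β ≈ 30.39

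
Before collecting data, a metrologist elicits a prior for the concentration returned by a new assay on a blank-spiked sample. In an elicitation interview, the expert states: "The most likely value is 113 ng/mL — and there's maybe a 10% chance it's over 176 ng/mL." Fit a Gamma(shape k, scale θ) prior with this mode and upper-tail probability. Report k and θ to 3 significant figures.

Gamma(k,θ) with k>1 has mode (k−1)θ, so θ = 113/(k−1).
Need P(X < 176) = 0.9 with θ tied to k this way. Start at k = 2, θ = 113: P(X<176) ≈ 0.461.
Too low — raise k to concentrate. Iterating converges to k ≈ 10.5.
Then θ = 113/(10.5−1) ≈ 11.9.

k ≈ 10.5, θ ≈ 11.9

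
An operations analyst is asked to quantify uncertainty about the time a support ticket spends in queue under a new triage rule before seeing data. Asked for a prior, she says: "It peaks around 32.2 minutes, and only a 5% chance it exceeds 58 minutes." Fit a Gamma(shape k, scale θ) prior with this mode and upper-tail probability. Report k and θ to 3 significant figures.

k ≈ 9.05, θ ≈ 4

Gamma(k,θ) with k>1 has mode (k−1)θ, so θ = 32.2/(k−1).
Need P(X < 58) = 0.95 with θ tied to k this way. Start at k = 2, θ = 32.2: P(X<58) ≈ 0.538.
Too low — raise k to concentrate. Iterating converges to k ≈ 9.05.
Then θ = 32.2/(9.05−1) ≈ 4.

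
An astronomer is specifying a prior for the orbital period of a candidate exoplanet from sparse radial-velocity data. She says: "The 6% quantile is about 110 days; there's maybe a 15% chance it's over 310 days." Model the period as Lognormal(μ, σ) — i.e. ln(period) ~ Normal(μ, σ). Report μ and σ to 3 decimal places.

If T ~ Lognormal(μ,σ) then ln T ~ Normal(μ,σ), so the p-quantile of ln T is μ + z_p·σ.
ln(110) = 4.7 and ln(310) = 5.737; z_{0.06} = -1.555, z_{0.85} = 1.036.
σ = (5.737 − 4.7)/(1.036 − (-1.555)) = 0.400.
μ = 4.7 − (-1.555)·0.400 = 5.322.

μ ≈ 5.322, σ ≈ 0.400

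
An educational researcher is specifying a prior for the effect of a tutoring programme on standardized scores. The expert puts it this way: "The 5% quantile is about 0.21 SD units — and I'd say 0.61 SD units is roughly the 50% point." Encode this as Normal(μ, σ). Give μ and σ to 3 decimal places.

For Normal(μ,σ), the p-quantile is μ + z_p·σ. Here z_{0.05} = -1.645, z_{0.5} = 0.
So 0.21 = μ − 1.645σ and 0.61 = μ + 0σ.
Subtracting: σ = (0.61 − 0.21)/(0 − (-1.645)) = 0.243.
Then μ = 0.21 − (-1.645)·0.243 = 0.610.

μ = 0.610, σ = 0.243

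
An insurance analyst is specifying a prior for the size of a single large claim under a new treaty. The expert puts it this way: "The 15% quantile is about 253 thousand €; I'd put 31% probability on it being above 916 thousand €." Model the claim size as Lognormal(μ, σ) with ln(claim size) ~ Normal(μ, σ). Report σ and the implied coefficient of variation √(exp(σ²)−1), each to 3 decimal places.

σ ≈ 0.840, CV ≈ 1.012

If T ~ Lognormal(μ,σ) then ln T ~ Normal(μ,σ), so the p-quantile of ln T is μ + z_p·σ.
ln(253) = 5.533 and ln(916) = 6.82; z_{0.15} = -1.036, z_{0.69} = 0.4959.
σ = (6.82 − 5.533)/(0.4959 − (-1.036)) = 0.840.
μ = 5.533 − (-1.036)·0.840 = 6.404.
CV = √(exp(σ²)−1) = √(exp(0.7051)−1) = 1.012.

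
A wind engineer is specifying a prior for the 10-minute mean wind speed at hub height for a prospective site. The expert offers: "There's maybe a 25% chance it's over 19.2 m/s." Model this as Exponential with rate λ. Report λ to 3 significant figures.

λ ≈ 0.0722

P(T > 19.2) = e^(−λ·19.2) = 0.25, so λ = −ln(0.25)/19.2 = 0.0722.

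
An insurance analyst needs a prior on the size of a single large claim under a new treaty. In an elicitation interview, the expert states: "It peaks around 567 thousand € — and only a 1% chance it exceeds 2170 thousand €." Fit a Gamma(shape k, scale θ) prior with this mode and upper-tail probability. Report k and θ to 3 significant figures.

k ≈ 3.35, θ ≈ 241

Gamma(k,θ) with k>1 has mode (k−1)θ, so θ = 567/(k−1).
Need P(X < 2170) = 0.99 with θ tied to k this way. Start at k = 2, θ = 567: P(X<2170) ≈ 0.895.
Too low — raise k to concentrate. Iterating converges to k ≈ 3.35.
Then θ = 567/(3.35−1) ≈ 241.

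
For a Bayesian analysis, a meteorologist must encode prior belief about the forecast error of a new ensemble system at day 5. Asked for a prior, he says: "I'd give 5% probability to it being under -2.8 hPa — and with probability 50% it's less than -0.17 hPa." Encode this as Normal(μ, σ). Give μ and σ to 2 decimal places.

For Normal(μ,σ), the p-quantile is μ + z_p·σ. Here z_{0.05} = -1.645, z_{0.5} = 0.
So -2.8 = μ − 1.645σ and -0.17 = μ + 0σ.
Subtracting: σ = (-0.17 − -2.8)/(0 − (-1.645)) = 1.60.
Then μ = -2.8 − (-1.645)·1.60 = -0.17.

μ = -0.17, σ = 1.60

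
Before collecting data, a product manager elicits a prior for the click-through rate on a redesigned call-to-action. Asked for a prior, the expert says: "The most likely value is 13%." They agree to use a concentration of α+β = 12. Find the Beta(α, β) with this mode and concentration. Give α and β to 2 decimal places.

For α,β > 1 the Beta mode is (α−1)/(α+β−2). With α+β = 12, the mode is (α−1)/10.
Set (α−1)/10 = 0.13 → α = 1 + 0.13·10 = 2.30.
β = 12 − α = 9.70.

α = 2.30, β = 9.70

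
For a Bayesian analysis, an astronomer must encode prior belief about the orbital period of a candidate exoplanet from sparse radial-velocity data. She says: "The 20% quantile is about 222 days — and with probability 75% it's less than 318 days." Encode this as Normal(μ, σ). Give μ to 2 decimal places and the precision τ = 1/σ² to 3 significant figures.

μ = 275.29, τ = 0.000249

The p-quantile of Normal(μ,σ) is μ + z_p·σ, with z_{0.2} = -0.8416 and z_{0.75} = 0.6745.
Eliminate σ: μ = (z₂·x₁ − z₁·x₂)/(z₂ − z₁) = (0.6745·222 − (-0.8416)·318)/1.516 = 275.29.
Then σ = (x₂ − x₁)/(z₂ − z₁) = (318 − 222)/1.516 = 63.32.
Precision τ = 1/σ² = 1/63.32² = 0.000249.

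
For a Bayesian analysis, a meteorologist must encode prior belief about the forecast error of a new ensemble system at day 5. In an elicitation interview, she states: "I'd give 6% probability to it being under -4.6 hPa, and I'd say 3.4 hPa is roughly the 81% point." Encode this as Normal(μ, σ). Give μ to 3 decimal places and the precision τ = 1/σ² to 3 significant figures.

μ = 0.513, τ = 0.0925

The p-quantile of Normal(μ,σ) is μ + z_p·σ, with z_{0.06} = -1.555 and z_{0.81} = 0.8779.
Eliminate σ: μ = (z₂·x₁ − z₁·x₂)/(z₂ − z₁) = (0.8779·-4.6 − (-1.555)·3.4)/2.433 = 0.513.
Then σ = (x₂ − x₁)/(z₂ − z₁) = (3.4 − -4.6)/2.433 = 3.289.
Precision τ = 1/σ² = 1/3.289² = 0.0925.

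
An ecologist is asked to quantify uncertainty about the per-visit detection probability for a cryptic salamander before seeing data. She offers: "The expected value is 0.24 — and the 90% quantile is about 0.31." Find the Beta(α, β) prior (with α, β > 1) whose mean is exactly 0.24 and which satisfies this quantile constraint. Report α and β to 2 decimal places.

With mean 0.24 fixed, write α = 0.24s, β = 0.76s where s = α+β.
Need P(θ < 0.31) = 0.9 under Beta(0.24s, 0.76s). Normal approximation: (q−m)/√(m(1−m)/s) ≈ z_{0.9} = 1.28, so s ≈ 0.24·0.76·(1.28)²/(0.31−0.24)² = 61.1.
At s = 61.1: P(θ<0.31) ≈ 0.896. Adjusting to match 0.9 gives s ≈ 63.61.
So α = 0.24·63.61 ≈ 15.27, β = 0.76·63.61 ≈ 48.34.

α ≈ 15.27, β ≈ 48.34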